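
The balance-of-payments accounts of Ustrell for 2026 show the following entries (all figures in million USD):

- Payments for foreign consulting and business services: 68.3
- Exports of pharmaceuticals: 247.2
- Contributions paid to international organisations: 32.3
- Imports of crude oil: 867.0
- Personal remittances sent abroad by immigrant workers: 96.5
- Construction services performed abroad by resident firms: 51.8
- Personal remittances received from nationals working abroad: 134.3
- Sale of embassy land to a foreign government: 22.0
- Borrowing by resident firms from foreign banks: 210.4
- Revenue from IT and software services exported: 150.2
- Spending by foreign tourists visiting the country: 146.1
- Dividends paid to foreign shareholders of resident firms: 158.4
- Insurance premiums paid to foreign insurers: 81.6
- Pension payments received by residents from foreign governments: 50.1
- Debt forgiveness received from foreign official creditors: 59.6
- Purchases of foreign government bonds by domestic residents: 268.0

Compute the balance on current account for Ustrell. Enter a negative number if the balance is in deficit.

Goods: 247.2 - 867.0 = -619.8
Services: 51.8 + 146.1 - 81.6 - 68.3 + 150.2 = 198.2
Primary income: -158.4
Secondary income: 134.3 - 32.3 - 96.5 + 50.1 = 55.6
Current account = (-619.8) + 198.2 + (-158.4) + 55.6 = -524.4
(Excluded from the current account — capital account: sale of embassy land to a foreign government 22.0, debt forgiveness received from foreign official creditors 59.6; financial account: borrowing by resident firms from foreign banks 210.4, purchases of foreign government bonds by domestic residents 268.0.)

-524.4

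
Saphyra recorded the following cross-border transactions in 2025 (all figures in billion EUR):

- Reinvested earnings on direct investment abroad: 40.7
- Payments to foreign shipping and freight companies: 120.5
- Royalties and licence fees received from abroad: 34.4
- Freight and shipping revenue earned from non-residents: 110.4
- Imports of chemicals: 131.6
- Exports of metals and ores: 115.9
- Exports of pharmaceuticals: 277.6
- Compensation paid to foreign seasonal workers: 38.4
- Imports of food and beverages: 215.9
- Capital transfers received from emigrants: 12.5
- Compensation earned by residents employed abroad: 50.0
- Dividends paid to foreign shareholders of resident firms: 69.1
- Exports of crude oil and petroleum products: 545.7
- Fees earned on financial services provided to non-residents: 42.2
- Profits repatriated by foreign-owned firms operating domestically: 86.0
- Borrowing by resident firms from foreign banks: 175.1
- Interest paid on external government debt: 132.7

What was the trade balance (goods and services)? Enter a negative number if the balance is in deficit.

Goods: 115.9 + 277.6 - 131.6 + 545.7 - 215.9 = 591.7
Services: -120.5 + 34.4 + 42.2 + 110.4 = 66.5
Trade balance = 591.7 + 66.5 = 658.2
(Excluded from the trade balance — primary income: reinvested earnings on direct investment abroad 40.7, compensation paid to foreign seasonal workers 38.4, compensation earned by residents employed abroad 50.0, dividends paid to foreign shareholders of resident firms 69.1, profits repatriated by foreign-owned firms operating domestically 86.0, interest paid on external government debt 132.7; capital account: capital transfers received from emigrants 12.5; financial account: borrowing by resident firms from foreign banks 175.1.)

658.2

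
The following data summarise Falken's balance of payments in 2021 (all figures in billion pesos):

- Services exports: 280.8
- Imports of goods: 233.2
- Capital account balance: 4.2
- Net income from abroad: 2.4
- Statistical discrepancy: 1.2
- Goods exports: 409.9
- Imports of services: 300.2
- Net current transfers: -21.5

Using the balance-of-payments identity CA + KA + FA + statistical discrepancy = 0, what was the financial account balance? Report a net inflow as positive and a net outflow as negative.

-143.6

Goods balance = 409.9 - 233.2 = 176.7
Services balance = 280.8 - 300.2 = -19.4
Trade balance (goods + services) = 176.7 + (-19.4) = 157.3
Net primary income = 2.4
Net secondary income = -21.5
Current account = 157.3 + 2.4 + (-21.5) = 138.2
Financial account = -(138.2 + 4.2 + 1.2) = -143.6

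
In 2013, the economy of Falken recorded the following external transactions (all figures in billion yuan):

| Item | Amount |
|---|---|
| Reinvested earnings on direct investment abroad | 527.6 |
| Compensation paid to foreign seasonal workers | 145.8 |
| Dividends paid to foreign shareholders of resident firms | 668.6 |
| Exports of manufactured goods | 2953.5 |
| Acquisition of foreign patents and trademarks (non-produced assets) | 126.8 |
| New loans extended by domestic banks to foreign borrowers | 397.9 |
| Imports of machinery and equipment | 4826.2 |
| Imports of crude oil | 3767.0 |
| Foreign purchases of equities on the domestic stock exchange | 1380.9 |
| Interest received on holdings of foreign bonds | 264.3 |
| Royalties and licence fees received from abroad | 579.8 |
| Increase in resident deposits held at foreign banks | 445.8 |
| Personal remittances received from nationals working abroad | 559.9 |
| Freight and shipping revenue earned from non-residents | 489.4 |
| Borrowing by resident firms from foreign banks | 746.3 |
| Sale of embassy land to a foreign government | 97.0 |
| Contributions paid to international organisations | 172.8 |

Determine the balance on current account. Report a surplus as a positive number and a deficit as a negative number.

-4205.9

Goods: 2953.5 - 3767.0 - 4826.2 = -5639.7
Services: 579.8 + 489.4 = 1069.2
Primary income: 527.6 - 145.8 + 264.3 - 668.6 = -22.5
Secondary income: 559.9 - 172.8 = 387.1
Current account = (-5639.7) + 1069.2 + (-22.5) + 387.1 = -4205.9
(Excluded from the current account — capital account: acquisition of foreign patents and trademarks (non-produced assets) 126.8, sale of embassy land to a foreign government 97.0; financial account: new loans extended by domestic banks to foreign borrowers 397.9, foreign purchases of equities on the domestic stock exchange 1380.9, increase in resident deposits held at foreign banks 445.8, borrowing by resident firms from foreign banks 746.3.)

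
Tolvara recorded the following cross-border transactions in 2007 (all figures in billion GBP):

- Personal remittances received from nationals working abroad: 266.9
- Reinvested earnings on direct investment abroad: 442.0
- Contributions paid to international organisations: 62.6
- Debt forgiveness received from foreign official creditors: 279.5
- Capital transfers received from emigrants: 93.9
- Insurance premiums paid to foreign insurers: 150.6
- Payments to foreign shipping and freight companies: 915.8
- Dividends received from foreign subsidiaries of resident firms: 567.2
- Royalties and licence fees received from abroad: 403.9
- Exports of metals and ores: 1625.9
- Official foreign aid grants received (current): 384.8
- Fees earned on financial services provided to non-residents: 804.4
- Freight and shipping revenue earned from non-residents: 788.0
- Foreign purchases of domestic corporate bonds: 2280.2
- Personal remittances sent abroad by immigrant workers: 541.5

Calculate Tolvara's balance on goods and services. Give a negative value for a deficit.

Goods: 1625.9
Services: 804.4 - 150.6 + 788.0 - 915.8 + 403.9 = 929.9
Trade balance = 1625.9 + 929.9 = 2555.8
(Excluded from the trade balance — secondary income: personal remittances received from nationals working abroad 266.9, contributions paid to international organisations 62.6, official foreign aid grants received (current) 384.8, personal remittances sent abroad by immigrant workers 541.5; primary income: reinvested earnings on direct investment abroad 442.0, dividends received from foreign subsidiaries of resident firms 567.2; capital account: debt forgiveness received from foreign official creditors 279.5, capital transfers received from emigrants 93.9; financial account: foreign purchases of domestic corporate bonds 2280.2.)

2555.8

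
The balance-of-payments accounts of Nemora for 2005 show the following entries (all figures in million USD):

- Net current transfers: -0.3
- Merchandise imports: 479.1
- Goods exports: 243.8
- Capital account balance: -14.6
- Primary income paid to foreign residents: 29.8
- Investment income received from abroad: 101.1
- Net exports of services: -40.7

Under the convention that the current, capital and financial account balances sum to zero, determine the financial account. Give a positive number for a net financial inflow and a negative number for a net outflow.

Goods balance = 243.8 - 479.1 = -235.3
Services balance = -40.7
Trade balance (goods + services) = -235.3 + (-40.7) = -276.0
Net primary income = 101.1 - 29.8 = 71.3
Net secondary income = -0.3
Current account = -276.0 + 71.3 + (-0.3) = -205.0
Financial account = -(-205.0 + (-14.6)) = 219.6

219.6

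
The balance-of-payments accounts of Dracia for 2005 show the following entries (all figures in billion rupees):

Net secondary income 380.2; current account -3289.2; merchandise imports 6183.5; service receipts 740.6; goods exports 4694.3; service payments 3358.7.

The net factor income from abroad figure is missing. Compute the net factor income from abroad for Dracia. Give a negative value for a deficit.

Current account = goods balance + services balance + net primary income + net secondary income
Sum of the known components = -3727.1
Net factor income from abroad = CA - (known components) = -3289.2 - (-3727.1) = 437.9

437.9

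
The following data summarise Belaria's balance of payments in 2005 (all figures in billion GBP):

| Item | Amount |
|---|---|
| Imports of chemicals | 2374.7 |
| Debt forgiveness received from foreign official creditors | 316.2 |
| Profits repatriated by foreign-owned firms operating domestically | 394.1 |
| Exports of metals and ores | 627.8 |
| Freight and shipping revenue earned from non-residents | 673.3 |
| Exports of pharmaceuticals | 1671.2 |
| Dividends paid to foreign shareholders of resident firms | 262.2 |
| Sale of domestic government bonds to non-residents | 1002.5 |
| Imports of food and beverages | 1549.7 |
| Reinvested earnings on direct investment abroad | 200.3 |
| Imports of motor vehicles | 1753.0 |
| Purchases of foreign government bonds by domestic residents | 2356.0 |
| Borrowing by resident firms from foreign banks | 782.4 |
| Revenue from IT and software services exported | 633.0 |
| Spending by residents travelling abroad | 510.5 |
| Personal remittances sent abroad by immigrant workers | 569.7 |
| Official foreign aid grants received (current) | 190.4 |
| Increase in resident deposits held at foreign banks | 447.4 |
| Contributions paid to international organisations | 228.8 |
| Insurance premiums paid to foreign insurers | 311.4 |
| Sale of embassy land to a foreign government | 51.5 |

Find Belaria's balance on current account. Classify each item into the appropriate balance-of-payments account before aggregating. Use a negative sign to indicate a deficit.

-3958.1

Goods: 1671.2 + 627.8 - 1549.7 - 1753.0 - 2374.7 = -3378.4
Services: 633.0 - 510.5 - 311.4 + 673.3 = 484.4
Primary income: -262.2 - 394.1 + 200.3 = -456.0
Secondary income: -228.8 + 190.4 - 569.7 = -608.1
Current account = (-3378.4) + 484.4 + (-456.0) + (-608.1) = -3958.1
(Excluded from the current account — capital account: debt forgiveness received from foreign official creditors 316.2, sale of embassy land to a foreign government 51.5; financial account: sale of domestic government bonds to non-residents 1002.5, purchases of foreign government bonds by domestic residents 2356.0, borrowing by resident firms from foreign banks 782.4, increase in resident deposits held at foreign banks 447.4.)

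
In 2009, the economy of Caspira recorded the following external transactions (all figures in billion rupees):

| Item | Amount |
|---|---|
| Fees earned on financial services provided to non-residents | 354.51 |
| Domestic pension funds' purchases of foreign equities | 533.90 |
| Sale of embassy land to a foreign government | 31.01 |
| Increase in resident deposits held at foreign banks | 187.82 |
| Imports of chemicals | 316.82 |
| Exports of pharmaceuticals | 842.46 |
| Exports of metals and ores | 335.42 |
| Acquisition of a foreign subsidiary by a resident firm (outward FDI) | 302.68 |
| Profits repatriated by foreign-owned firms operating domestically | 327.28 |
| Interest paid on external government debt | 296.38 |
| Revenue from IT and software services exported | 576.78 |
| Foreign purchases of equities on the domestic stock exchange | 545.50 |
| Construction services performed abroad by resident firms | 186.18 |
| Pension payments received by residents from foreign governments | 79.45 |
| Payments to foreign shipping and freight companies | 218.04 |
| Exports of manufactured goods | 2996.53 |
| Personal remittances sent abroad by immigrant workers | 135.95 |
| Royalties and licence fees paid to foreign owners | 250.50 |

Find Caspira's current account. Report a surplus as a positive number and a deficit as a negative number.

3826.36

Goods: 335.42 - 316.82 + 842.46 + 2996.53 = 3857.59
Services: -250.50 + 354.51 - 218.04 + 186.18 + 576.78 = 648.93
Primary income: -296.38 - 327.28 = -623.66
Secondary income: 79.45 - 135.95 = -56.50
Current account = 3857.59 + 648.93 + (-623.66) + (-56.50) = 3826.36
(Excluded from the current account — financial account: domestic pension funds' purchases of foreign equities 533.90, increase in resident deposits held at foreign banks 187.82, acquisition of a foreign subsidiary by a resident firm (outward FDI) 302.68, foreign purchases of equities on the domestic stock exchange 545.50; capital account: sale of embassy land to a foreign government 31.01.)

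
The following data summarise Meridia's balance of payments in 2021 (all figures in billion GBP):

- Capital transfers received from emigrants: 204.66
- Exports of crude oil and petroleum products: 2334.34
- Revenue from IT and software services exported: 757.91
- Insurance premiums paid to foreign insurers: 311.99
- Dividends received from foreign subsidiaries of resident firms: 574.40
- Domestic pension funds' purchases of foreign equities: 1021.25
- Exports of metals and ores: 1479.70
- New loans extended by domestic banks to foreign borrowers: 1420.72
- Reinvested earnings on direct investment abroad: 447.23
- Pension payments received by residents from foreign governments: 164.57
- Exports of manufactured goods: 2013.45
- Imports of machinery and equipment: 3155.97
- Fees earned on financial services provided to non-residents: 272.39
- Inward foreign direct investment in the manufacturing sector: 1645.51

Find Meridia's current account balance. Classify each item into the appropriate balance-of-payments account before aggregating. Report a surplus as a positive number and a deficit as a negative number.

Goods: 1479.70 + 2013.45 - 3155.97 + 2334.34 = 2671.52
Services: 757.91 + 272.39 - 311.99 = 718.31
Primary income: 447.23 + 574.40 = 1021.63
Secondary income: 164.57
Current account = 2671.52 + 718.31 + 1021.63 + 164.57 = 4576.03
(Excluded from the current account — capital account: capital transfers received from emigrants 204.66; financial account: domestic pension funds' purchases of foreign equities 1021.25, new loans extended by domestic banks to foreign borrowers 1420.72, inward foreign direct investment in the manufacturing sector 1645.51.)

4576.03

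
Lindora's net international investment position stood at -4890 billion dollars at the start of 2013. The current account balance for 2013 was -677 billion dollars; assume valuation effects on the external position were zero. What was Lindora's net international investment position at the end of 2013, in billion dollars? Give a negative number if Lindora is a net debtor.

-5567

With no valuation effects, change in NIIP = current account = -677
End-of-year NIIP = -4890 + (-677) = -5567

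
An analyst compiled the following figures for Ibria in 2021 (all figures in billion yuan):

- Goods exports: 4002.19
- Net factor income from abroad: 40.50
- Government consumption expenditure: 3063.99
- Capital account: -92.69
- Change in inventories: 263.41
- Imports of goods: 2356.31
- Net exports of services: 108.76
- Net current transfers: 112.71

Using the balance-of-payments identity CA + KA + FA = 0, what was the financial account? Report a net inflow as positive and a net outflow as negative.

-1815.16

Goods balance = 4002.19 - 2356.31 = 1645.88
Services balance = 108.76
Trade balance (goods + services) = 1645.88 + 108.76 = 1754.64
Net primary income = 40.50
Net secondary income = 112.71
Current account = 1754.64 + 40.50 + 112.71 = 1907.85
Financial account = -(1907.85 + (-92.69)) = -1815.16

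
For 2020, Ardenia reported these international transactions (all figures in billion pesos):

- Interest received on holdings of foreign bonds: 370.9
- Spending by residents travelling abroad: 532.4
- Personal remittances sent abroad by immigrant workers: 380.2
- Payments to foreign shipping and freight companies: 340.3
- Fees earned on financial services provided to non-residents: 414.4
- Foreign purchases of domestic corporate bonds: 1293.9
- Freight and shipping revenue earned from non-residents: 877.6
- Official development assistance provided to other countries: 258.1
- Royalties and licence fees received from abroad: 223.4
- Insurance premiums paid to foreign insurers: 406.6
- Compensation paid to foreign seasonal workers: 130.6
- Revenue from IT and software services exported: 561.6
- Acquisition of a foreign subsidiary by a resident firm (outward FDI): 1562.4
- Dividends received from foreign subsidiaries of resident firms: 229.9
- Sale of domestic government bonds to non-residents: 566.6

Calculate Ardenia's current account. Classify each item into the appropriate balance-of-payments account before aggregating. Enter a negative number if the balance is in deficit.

Services: 877.6 - 532.4 + 223.4 - 406.6 + 414.4 - 340.3 + 561.6 = 797.7
Primary income: -130.6 + 229.9 + 370.9 = 470.2
Secondary income: -258.1 - 380.2 = -638.3
Current account = 797.7 + 470.2 + (-638.3) = 629.6
(Excluded from the current account — financial account: foreign purchases of domestic corporate bonds 1293.9, acquisition of a foreign subsidiary by a resident firm (outward FDI) 1562.4, sale of domestic government bonds to non-residents 566.6.)

629.6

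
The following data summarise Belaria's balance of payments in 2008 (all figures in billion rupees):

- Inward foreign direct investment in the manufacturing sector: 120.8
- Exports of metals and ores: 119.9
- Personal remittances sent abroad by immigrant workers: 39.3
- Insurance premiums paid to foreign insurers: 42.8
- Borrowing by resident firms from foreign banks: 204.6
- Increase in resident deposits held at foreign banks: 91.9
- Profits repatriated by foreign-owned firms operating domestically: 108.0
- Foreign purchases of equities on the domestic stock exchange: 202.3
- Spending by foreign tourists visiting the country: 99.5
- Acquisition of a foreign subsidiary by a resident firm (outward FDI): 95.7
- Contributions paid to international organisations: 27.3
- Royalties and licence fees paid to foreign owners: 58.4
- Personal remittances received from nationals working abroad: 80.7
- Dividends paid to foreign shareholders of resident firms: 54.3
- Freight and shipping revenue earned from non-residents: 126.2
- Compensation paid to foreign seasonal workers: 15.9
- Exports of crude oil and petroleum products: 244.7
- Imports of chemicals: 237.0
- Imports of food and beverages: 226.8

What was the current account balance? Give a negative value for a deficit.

Goods: -237.0 - 226.8 + 119.9 + 244.7 = -99.2
Services: -58.4 - 42.8 + 126.2 + 99.5 = 124.5
Primary income: -15.9 - 108.0 - 54.3 = -178.2
Secondary income: 80.7 - 27.3 - 39.3 = 14.1
Current account = (-99.2) + 124.5 + (-178.2) + 14.1 = -138.8
(Excluded from the current account — financial account: inward foreign direct investment in the manufacturing sector 120.8, borrowing by resident firms from foreign banks 204.6, increase in resident deposits held at foreign banks 91.9, foreign purchases of equities on the domestic stock exchange 202.3, acquisition of a foreign subsidiary by a resident firm (outward FDI) 95.7.)

-138.8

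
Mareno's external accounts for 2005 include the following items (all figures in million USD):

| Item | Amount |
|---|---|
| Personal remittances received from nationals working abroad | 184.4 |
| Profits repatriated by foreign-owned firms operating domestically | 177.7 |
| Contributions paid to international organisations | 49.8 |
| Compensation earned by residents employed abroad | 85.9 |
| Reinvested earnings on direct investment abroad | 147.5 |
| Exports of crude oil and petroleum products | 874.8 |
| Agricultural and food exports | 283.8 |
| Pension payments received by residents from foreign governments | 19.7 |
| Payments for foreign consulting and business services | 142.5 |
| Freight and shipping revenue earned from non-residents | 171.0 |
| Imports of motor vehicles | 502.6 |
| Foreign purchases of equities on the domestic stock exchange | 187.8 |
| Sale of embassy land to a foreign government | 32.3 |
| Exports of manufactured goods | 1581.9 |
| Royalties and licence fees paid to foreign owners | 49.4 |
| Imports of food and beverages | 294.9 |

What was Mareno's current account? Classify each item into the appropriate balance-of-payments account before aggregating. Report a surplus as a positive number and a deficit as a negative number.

2132.1

Goods: -502.6 + 1581.9 + 874.8 + 283.8 - 294.9 = 1943.0
Services: -142.5 + 171.0 - 49.4 = -20.9
Primary income: -177.7 + 147.5 + 85.9 = 55.7
Secondary income: -49.8 + 19.7 + 184.4 = 154.3
Current account = 1943.0 + (-20.9) + 55.7 + 154.3 = 2132.1
(Excluded from the current account — financial account: foreign purchases of equities on the domestic stock exchange 187.8; capital account: sale of embassy land to a foreign government 32.3.)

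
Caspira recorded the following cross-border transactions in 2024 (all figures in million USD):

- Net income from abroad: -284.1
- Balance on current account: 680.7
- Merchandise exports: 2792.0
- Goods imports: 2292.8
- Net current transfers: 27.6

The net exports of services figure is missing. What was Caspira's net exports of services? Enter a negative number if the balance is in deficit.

438.0

Current account = goods balance + services balance + net primary income + net secondary income
Sum of the known components = 242.7
Net exports of services = CA - (known components) = 680.7 - 242.7 = 438.0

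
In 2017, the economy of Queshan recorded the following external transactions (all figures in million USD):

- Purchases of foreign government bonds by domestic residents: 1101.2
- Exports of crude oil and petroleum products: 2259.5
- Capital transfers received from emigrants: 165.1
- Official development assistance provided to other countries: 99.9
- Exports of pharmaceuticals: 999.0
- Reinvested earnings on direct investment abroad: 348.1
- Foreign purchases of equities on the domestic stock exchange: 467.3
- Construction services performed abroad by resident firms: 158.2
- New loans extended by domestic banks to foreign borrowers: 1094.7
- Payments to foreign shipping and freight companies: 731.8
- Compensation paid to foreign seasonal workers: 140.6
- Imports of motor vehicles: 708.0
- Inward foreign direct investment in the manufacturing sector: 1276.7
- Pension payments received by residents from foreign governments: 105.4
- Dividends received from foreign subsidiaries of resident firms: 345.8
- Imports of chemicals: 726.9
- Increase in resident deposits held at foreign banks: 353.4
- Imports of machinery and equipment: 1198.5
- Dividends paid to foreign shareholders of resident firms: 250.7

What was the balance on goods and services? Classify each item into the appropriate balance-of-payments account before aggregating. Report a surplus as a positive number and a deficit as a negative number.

51.5

Goods: -726.9 + 2259.5 - 1198.5 - 708.0 + 999.0 = 625.1
Services: 158.2 - 731.8 = -573.6
Trade balance = 625.1 + (-573.6) = 51.5
(Excluded from the trade balance — financial account: purchases of foreign government bonds by domestic residents 1101.2, foreign purchases of equities on the domestic stock exchange 467.3, new loans extended by domestic banks to foreign borrowers 1094.7, inward foreign direct investment in the manufacturing sector 1276.7, increase in resident deposits held at foreign banks 353.4; capital account: capital transfers received from emigrants 165.1; secondary income: official development assistance provided to other countries 99.9, pension payments received by residents from foreign governments 105.4; primary income: reinvested earnings on direct investment abroad 348.1, compensation paid to foreign seasonal workers 140.6, dividends received from foreign subsidiaries of resident firms 345.8, dividends paid to foreign shareholders of resident firms 250.7.)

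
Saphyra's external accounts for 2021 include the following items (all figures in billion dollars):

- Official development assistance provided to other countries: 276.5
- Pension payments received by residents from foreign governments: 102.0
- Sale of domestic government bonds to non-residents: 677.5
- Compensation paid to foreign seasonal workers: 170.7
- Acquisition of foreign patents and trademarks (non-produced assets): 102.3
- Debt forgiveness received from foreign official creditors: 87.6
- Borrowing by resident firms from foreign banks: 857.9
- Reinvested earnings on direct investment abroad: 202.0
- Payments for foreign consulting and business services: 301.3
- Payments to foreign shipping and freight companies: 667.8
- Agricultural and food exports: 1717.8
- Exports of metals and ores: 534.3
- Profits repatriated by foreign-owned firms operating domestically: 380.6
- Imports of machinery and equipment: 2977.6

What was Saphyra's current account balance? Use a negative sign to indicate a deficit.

Goods: 534.3 - 2977.6 + 1717.8 = -725.5
Services: -301.3 - 667.8 = -969.1
Primary income: -170.7 - 380.6 + 202.0 = -349.3
Secondary income: 102.0 - 276.5 = -174.5
Current account = (-725.5) + (-969.1) + (-349.3) + (-174.5) = -2218.4
(Excluded from the current account — financial account: sale of domestic government bonds to non-residents 677.5, borrowing by resident firms from foreign banks 857.9; capital account: acquisition of foreign patents and trademarks (non-produced assets) 102.3, debt forgiveness received from foreign official creditors 87.6.)

-2218.4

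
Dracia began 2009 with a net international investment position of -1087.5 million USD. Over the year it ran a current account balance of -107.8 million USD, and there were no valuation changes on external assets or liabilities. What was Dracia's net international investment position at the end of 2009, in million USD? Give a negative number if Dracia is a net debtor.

-1195.3

With no valuation effects, change in NIIP = current account = -107.8
End-of-year NIIP = -1087.5 + (-107.8) = -1195.3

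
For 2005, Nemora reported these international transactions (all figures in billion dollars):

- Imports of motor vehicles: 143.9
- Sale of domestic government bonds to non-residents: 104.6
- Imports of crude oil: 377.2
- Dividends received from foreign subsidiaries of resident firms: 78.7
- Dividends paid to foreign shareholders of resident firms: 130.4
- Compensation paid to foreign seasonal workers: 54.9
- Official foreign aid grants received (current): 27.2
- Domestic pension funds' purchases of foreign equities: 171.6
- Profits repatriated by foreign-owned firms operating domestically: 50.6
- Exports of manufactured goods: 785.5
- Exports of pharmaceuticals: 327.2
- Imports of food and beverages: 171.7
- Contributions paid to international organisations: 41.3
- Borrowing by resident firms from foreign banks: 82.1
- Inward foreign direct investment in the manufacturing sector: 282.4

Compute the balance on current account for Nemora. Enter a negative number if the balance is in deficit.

248.6

Goods: 785.5 - 171.7 + 327.2 - 143.9 - 377.2 = 419.9
Primary income: -130.4 - 54.9 + 78.7 - 50.6 = -157.2
Secondary income: -41.3 + 27.2 = -14.1
Current account = 419.9 + (-157.2) + (-14.1) = 248.6
(Excluded from the current account — financial account: sale of domestic government bonds to non-residents 104.6, domestic pension funds' purchases of foreign equities 171.6, borrowing by resident firms from foreign banks 82.1, inward foreign direct investment in the manufacturing sector 282.4.)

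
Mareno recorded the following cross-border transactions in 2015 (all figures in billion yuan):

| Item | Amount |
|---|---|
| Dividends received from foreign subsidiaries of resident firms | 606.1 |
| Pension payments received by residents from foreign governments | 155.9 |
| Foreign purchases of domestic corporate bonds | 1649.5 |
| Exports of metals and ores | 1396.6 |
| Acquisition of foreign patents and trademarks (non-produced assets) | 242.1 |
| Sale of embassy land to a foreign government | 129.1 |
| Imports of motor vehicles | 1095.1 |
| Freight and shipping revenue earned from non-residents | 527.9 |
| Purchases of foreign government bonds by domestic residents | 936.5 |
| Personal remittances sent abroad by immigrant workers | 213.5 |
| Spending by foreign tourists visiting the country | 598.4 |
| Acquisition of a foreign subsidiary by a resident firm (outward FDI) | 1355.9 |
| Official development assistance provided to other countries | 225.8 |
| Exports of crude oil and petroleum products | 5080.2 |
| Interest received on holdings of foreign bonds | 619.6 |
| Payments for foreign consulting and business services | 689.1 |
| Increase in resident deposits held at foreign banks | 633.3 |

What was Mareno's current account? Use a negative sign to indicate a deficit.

6761.2

Goods: -1095.1 + 1396.6 + 5080.2 = 5381.7
Services: 527.9 - 689.1 + 598.4 = 437.2
Primary income: 619.6 + 606.1 = 1225.7
Secondary income: -225.8 + 155.9 - 213.5 = -283.4
Current account = 5381.7 + 437.2 + 1225.7 + (-283.4) = 6761.2
(Excluded from the current account — financial account: foreign purchases of domestic corporate bonds 1649.5, purchases of foreign government bonds by domestic residents 936.5, acquisition of a foreign subsidiary by a resident firm (outward FDI) 1355.9, increase in resident deposits held at foreign banks 633.3; capital account: acquisition of foreign patents and trademarks (non-produced assets) 242.1, sale of embassy land to a foreign government 129.1.)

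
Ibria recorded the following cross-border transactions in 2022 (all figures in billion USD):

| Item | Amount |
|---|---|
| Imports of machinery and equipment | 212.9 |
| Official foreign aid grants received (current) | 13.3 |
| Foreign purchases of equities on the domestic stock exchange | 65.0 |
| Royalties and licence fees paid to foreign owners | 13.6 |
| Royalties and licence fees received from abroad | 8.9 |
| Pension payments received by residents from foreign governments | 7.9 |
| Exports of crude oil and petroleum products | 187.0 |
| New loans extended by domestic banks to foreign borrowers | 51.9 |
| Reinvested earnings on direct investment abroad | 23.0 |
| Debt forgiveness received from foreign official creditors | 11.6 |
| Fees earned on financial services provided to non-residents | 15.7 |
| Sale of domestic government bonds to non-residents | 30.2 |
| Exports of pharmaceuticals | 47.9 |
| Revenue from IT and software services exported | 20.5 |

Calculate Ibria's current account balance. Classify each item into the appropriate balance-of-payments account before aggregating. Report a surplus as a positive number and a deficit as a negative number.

Goods: -212.9 + 187.0 + 47.9 = 22.0
Services: -13.6 + 20.5 + 8.9 + 15.7 = 31.5
Primary income: 23.0
Secondary income: 13.3 + 7.9 = 21.2
Current account = 22.0 + 31.5 + 23.0 + 21.2 = 97.7
(Excluded from the current account — financial account: foreign purchases of equities on the domestic stock exchange 65.0, new loans extended by domestic banks to foreign borrowers 51.9, sale of domestic government bonds to non-residents 30.2; capital account: debt forgiveness received from foreign official creditors 11.6.)

97.7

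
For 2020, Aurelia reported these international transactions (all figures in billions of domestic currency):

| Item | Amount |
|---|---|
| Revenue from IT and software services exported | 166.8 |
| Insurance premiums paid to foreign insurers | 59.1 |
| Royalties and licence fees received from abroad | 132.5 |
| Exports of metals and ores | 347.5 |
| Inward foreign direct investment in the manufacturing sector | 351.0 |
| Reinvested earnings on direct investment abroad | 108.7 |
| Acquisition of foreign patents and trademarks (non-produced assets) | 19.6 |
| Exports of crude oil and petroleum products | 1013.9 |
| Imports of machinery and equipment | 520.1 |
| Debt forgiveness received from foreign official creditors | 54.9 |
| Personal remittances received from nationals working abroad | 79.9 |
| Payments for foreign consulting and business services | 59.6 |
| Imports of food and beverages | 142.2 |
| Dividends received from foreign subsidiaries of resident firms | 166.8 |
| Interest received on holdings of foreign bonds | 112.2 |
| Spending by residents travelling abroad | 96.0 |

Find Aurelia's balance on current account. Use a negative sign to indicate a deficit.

1251.3

Goods: 347.5 - 142.2 + 1013.9 - 520.1 = 699.1
Services: -96.0 + 132.5 - 59.1 + 166.8 - 59.6 = 84.6
Primary income: 166.8 + 112.2 + 108.7 = 387.7
Secondary income: 79.9
Current account = 699.1 + 84.6 + 387.7 + 79.9 = 1251.3
(Excluded from the current account — financial account: inward foreign direct investment in the manufacturing sector 351.0; capital account: acquisition of foreign patents and trademarks (non-produced assets) 19.6, debt forgiveness received from foreign official creditors 54.9.)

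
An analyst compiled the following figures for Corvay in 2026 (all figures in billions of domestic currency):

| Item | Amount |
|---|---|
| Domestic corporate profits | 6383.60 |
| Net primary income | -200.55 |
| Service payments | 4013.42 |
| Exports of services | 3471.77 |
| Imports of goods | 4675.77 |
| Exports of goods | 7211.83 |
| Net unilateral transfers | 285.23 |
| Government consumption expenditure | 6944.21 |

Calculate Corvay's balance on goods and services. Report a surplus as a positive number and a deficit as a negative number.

1994.41

Goods balance = 7211.83 - 4675.77 = 2536.06
Services balance = 3471.77 - 4013.42 = -541.65
Trade balance (goods + services) = 2536.06 + (-541.65) = 1994.41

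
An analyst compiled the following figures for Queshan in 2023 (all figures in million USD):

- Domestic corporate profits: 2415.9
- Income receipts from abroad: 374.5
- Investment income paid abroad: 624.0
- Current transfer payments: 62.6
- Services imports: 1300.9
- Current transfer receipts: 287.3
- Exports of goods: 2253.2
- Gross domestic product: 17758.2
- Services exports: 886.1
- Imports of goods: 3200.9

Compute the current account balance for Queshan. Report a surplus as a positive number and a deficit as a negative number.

-1387.3

Goods balance = 2253.2 - 3200.9 = -947.7
Services balance = 886.1 - 1300.9 = -414.8
Trade balance (goods + services) = -947.7 + (-414.8) = -1362.5
Net primary income = 374.5 - 624.0 = -249.5
Net secondary income = 287.3 - 62.6 = 224.7
Current account = -1362.5 + (-249.5) + 224.7 = -1387.3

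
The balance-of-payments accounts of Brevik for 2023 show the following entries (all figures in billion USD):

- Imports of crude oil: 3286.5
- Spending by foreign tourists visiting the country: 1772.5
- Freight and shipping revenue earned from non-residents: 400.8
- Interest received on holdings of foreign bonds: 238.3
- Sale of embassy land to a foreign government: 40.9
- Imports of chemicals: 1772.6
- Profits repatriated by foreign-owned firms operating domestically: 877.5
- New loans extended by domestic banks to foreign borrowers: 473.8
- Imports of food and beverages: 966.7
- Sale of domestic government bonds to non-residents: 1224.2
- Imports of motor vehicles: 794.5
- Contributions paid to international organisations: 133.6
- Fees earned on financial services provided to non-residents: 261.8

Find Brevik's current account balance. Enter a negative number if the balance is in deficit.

Goods: -966.7 - 3286.5 - 794.5 - 1772.6 = -6820.3
Services: 400.8 + 261.8 + 1772.5 = 2435.1
Primary income: 238.3 - 877.5 = -639.2
Secondary income: -133.6
Current account = (-6820.3) + 2435.1 + (-639.2) + (-133.6) = -5158.0
(Excluded from the current account — capital account: sale of embassy land to a foreign government 40.9; financial account: new loans extended by domestic banks to foreign borrowers 473.8, sale of domestic government bonds to non-residents 1224.2.)

-5158.0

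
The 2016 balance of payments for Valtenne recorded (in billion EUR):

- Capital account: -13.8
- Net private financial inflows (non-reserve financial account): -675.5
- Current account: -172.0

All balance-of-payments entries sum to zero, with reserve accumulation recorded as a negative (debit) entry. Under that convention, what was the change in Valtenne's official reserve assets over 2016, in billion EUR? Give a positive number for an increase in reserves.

-861.3

Official reserve transactions balance = -((-172.0) + (-13.8) + (-675.5)) = 861.3
An accumulation of reserves is recorded as a debit (negative entry), so the change in the stock of reserves is the negative of that balance.
Change in official reserves = -(861.3) = -861.3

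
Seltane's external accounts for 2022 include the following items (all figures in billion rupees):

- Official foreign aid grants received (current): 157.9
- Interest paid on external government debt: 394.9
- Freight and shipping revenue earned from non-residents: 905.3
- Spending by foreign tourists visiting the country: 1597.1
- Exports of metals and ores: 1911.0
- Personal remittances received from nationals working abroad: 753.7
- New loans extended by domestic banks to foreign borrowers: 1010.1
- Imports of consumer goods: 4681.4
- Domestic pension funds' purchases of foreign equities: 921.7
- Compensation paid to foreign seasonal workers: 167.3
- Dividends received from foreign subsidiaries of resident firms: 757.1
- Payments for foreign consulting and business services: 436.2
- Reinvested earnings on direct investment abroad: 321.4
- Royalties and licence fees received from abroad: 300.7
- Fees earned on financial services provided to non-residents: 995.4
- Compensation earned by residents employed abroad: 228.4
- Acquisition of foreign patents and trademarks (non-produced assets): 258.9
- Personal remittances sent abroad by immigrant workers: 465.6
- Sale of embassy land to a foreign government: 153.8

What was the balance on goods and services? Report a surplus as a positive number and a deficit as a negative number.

Goods: -4681.4 + 1911.0 = -2770.4
Services: -436.2 + 300.7 + 995.4 + 905.3 + 1597.1 = 3362.3
Trade balance = -2770.4 + 3362.3 = 591.9
(Excluded from the trade balance — secondary income: official foreign aid grants received (current) 157.9, personal remittances received from nationals working abroad 753.7, personal remittances sent abroad by immigrant workers 465.6; primary income: interest paid on external government debt 394.9, compensation paid to foreign seasonal workers 167.3, dividends received from foreign subsidiaries of resident firms 757.1, reinvested earnings on direct investment abroad 321.4, compensation earned by residents employed abroad 228.4; financial account: new loans extended by domestic banks to foreign borrowers 1010.1, domestic pension funds' purchases of foreign equities 921.7; capital account: acquisition of foreign patents and trademarks (non-produced assets) 258.9, sale of embassy land to a foreign government 153.8.)

591.9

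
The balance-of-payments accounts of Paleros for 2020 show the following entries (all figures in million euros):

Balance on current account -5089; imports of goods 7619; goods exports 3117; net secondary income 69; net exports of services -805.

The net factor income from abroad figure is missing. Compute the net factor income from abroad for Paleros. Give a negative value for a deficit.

149

Current account = goods balance + services balance + net primary income + net secondary income
Sum of the known components = -5238
Net factor income from abroad = CA - (known components) = -5089 - (-5238) = 149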